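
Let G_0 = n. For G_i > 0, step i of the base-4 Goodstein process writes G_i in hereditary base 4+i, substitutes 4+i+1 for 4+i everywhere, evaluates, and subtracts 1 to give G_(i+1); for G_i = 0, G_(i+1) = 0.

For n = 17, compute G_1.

25

i=0: 17 = 4^2 + 1 (b=4); 4→5: 5^2 + 1 = 26; 26−1 = 25
i=1: 25 = 5^2 (b=5); 5→6: 6^2 = 36; 36−1 = 35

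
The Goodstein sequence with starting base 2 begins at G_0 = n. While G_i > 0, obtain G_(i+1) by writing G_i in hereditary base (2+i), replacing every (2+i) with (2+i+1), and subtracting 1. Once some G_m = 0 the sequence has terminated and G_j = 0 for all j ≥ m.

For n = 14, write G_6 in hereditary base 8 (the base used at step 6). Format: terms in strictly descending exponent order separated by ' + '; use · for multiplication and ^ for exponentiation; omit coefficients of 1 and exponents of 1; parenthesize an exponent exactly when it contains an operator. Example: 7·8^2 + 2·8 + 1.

8^(8 + 1) + 5·8^5 + 5·8^4 + 5·8^3 + 5·8^2 + 5·8 + 3

step 0: 14 = 2^(2 + 1) + 2^2 + 2; sub 3 for 2: 3^(3 + 1) + 3^3 + 3; = 111; G_1 = 111−1 = 110
step 1: 110 = 3^(3 + 1) + 3^3 + 2; sub 4 for 3: 4^(4 + 1) + 4^4 + 2; = 1282; G_2 = 1282−1 = 1281
step 2: 1281 = 4^(4 + 1) + 4^4 + 1; sub 5 for 4: 5^(5 + 1) + 5^5 + 1; = 18751; G_3 = 18751−1 = 18750
step 3: 18750 = 5^(5 + 1) + 5^5; sub 6 for 5: 6^(6 + 1) + 6^6; = 326592; G_4 = 326592−1 = 326591
step 4: 326591 = 6^(6 + 1) + 5·6^5 + 5·6^4 + 5·6^3 + 5·6^2 + 5·6 + 5; sub 7 for 6: 7^(7 + 1) + 5·7^5 + 5·7^4 + 5·7^3 + 5·7^2 + 5·7 + 5; = 5862841; G_5 = 5862841−1 = 5862840
step 5: 5862840 = 7^(7 + 1) + 5·7^5 + 5·7^4 + 5·7^3 + 5·7^2 + 5·7 + 4; sub 8 for 7: 8^(8 + 1) + 5·8^5 + 5·8^4 + 5·8^3 + 5·8^2 + 5·8 + 4; = 134404972; G_6 = 134404972−1 = 134404971
step 6: 134404971 = 8^(8 + 1) + 5·8^5 + 5·8^4 + 5·8^3 + 5·8^2 + 5·8 + 3; sub 9 for 8: 9^(9 + 1) + 5·9^5 + 5·9^4 + 5·9^3 + 5·9^2 + 5·9 + 3; = 3487116549; G_7 = 3487116549−1 = 3487116548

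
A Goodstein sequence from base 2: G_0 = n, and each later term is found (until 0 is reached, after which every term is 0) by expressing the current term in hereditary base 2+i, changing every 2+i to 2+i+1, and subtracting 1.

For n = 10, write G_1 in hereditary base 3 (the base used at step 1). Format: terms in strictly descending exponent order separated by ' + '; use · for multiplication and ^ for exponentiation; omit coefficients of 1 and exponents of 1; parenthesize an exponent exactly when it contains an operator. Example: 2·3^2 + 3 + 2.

3^(3 + 1) + 2

10 —HB2→ 2^(2 + 1) + 2 —bump→ 3^(3 + 1) + 3 = 84 —(−1)→ 83
83 —HB3→ 3^(3 + 1) + 2 —bump→ 4^(4 + 1) + 2 = 1026 —(−1)→ 1025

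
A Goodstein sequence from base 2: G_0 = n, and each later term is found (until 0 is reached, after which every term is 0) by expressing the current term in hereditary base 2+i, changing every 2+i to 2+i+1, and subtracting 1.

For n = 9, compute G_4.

140743

G_0 = 9. HB_2(9) = 2^(2 + 1) + 1. Bump = 82. G_1 = 81.
G_1 = 81. HB_3(81) = 3^(3 + 1). Bump = 1024. G_2 = 1023.
G_2 = 1023. HB_4(1023) = 3·4^4 + 3·4^3 + 3·4^2 + 3·4 + 3. Bump = 9843. G_3 = 9842.
G_3 = 9842. HB_5(9842) = 3·5^5 + 3·5^3 + 3·5^2 + 3·5 + 2. Bump = 140744. G_4 = 140743.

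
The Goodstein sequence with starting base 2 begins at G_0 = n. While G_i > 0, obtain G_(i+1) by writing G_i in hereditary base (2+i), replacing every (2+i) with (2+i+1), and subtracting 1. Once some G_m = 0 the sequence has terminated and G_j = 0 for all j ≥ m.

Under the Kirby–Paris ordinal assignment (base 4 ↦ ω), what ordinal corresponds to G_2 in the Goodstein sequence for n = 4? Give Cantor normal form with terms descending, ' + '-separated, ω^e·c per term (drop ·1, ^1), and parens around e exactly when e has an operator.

ω^2·2 + ω·2 + 1

base 2: 4 = 2^2; at 3: 3^3 = 27; next = 26
base 3: 26 = 2·3^2 + 2·3 + 2; at 4: 2·4^2 + 2·4 + 2 = 42; next = 41
base 4: 41 = 2·4^2 + 2·4 + 1; at 5: 2·5^2 + 2·5 + 1 = 61; next = 60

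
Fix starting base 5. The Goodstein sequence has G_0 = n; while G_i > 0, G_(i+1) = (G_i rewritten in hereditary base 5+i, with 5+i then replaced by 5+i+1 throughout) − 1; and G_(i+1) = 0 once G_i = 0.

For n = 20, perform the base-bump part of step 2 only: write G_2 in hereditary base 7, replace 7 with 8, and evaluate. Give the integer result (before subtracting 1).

[0] 20 ≡ 4·5 (base 5). Lift 6: 24. −1: 23.
[1] 23 ≡ 3·6 + 5 (base 6). Lift 7: 26. −1: 25.
[2] 25 ≡ 3·7 + 4 (base 7). Lift 8: 28. −1: 27.

28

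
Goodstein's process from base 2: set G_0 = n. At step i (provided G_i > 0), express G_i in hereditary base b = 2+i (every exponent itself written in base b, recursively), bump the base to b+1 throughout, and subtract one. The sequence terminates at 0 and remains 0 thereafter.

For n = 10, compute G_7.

i=0: 10 = 2^(2 + 1) + 2 (b=2); 2→3: 3^(3 + 1) + 3 = 84; 84−1 = 83
i=1: 83 = 3^(3 + 1) + 2 (b=3); 3→4: 4^(4 + 1) + 2 = 1026; 1026−1 = 1025
i=2: 1025 = 4^(4 + 1) + 1 (b=4); 4→5: 5^(5 + 1) + 1 = 15626; 15626−1 = 15625
i=3: 15625 = 5^(5 + 1) (b=5); 5→6: 6^(6 + 1) = 279936; 279936−1 = 279935
i=4: 279935 = 5·6^6 + 5·6^5 + 5·6^4 + 5·6^3 + 5·6^2 + 5·6 + 5 (b=6); 6→7: 5·7^7 + 5·7^5 + 5·7^4 + 5·7^3 + 5·7^2 + 5·7 + 5 = 4215755; 4215755−1 = 4215754
i=5: 4215754 = 5·7^7 + 5·7^5 + 5·7^4 + 5·7^3 + 5·7^2 + 5·7 + 4 (b=7); 7→8: 5·8^8 + 5·8^5 + 5·8^4 + 5·8^3 + 5·8^2 + 5·8 + 4 = 84073324; 84073324−1 = 84073323
i=6: 84073323 = 5·8^8 + 5·8^5 + 5·8^4 + 5·8^3 + 5·8^2 + 5·8 + 3 (b=8); 8→9: 5·9^9 + 5·9^5 + 5·9^4 + 5·9^3 + 5·9^2 + 5·9 + 3 = 1937434593; 1937434593−1 = 1937434592

1937434592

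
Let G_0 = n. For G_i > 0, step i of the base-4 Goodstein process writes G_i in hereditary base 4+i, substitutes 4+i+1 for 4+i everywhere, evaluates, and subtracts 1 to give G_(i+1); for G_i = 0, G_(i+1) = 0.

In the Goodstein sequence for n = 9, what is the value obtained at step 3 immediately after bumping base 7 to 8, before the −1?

base 4: 9 = 2·4 + 1; at 5: 2·5 + 1 = 11; next = 10
base 5: 10 = 2·5; at 6: 2·6 = 12; next = 11
base 6: 11 = 6 + 5; at 7: 7 + 5 = 12; next = 11
base 7: 11 = 7 + 4; at 8: 8 + 4 = 12; next = 11

12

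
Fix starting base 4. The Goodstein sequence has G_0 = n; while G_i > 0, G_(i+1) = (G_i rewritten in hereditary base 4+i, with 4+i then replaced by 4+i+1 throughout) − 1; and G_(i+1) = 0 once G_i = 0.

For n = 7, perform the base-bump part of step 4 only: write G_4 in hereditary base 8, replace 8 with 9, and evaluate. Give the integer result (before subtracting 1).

G_0=7  [base 4] 4 + 3  →[4↦5]→  5 + 3 = 8  −1 ⇒ G_1=7
G_1=7  [base 5] 5 + 2  →[5↦6]→  6 + 2 = 8  −1 ⇒ G_2=7
G_2=7  [base 6] 6 + 1  →[6↦7]→  7 + 1 = 8  −1 ⇒ G_3=7
G_3=7  [base 7] 7  →[7↦8]→  8 = 8  −1 ⇒ G_4=7
G_4=7  [base 8] 7  →[8↦9]→  7 = 7  −1 ⇒ G_5=6

7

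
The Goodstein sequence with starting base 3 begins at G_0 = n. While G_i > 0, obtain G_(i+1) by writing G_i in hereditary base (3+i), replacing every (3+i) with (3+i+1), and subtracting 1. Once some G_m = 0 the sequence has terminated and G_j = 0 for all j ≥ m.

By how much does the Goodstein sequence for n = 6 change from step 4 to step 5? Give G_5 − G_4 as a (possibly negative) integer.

G_0=6  [base 3] 2·3  →[3↦4]→  2·4 = 8  −1 ⇒ G_1=7
G_1=7  [base 4] 4 + 3  →[4↦5]→  5 + 3 = 8  −1 ⇒ G_2=7
G_2=7  [base 5] 5 + 2  →[5↦6]→  6 + 2 = 8  −1 ⇒ G_3=7
G_3=7  [base 6] 6 + 1  →[6↦7]→  7 + 1 = 8  −1 ⇒ G_4=7
G_4=7  [base 7] 7  →[7↦8]→  8 = 8  −1 ⇒ G_5=7

0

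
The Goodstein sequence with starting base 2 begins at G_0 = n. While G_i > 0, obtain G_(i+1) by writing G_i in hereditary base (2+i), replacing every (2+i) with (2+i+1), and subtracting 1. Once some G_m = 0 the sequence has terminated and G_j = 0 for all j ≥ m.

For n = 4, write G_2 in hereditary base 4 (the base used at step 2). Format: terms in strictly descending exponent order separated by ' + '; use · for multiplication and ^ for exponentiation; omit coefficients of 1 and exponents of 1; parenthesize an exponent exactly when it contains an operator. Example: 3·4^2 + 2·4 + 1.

[0] 4 ≡ 2^2 (base 2). Lift 3: 27. −1: 26.
[1] 26 ≡ 2·3^2 + 2·3 + 2 (base 3). Lift 4: 42. −1: 41.
[2] 41 ≡ 2·4^2 + 2·4 + 1 (base 4). Lift 5: 61. −1: 60.

2·4^2 + 2·4 + 1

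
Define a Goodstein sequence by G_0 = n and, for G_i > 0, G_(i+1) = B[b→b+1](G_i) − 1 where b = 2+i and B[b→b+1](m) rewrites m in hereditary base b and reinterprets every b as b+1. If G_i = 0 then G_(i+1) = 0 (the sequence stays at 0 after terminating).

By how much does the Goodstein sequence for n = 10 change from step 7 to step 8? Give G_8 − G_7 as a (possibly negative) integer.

48063120959

G_0 = 10. HB_2(10) = 2^(2 + 1) + 2. Bump = 84. G_1 = 83.
G_1 = 83. HB_3(83) = 3^(3 + 1) + 2. Bump = 1026. G_2 = 1025.
G_2 = 1025. HB_4(1025) = 4^(4 + 1) + 1. Bump = 15626. G_3 = 15625.
G_3 = 15625. HB_5(15625) = 5^(5 + 1). Bump = 279936. G_4 = 279935.
G_4 = 279935. HB_6(279935) = 5·6^6 + 5·6^5 + 5·6^4 + 5·6^3 + 5·6^2 + 5·6 + 5. Bump = 4215755. G_5 = 4215754.
G_5 = 4215754. HB_7(4215754) = 5·7^7 + 5·7^5 + 5·7^4 + 5·7^3 + 5·7^2 + 5·7 + 4. Bump = 84073324. G_6 = 84073323.
G_6 = 84073323. HB_8(84073323) = 5·8^8 + 5·8^5 + 5·8^4 + 5·8^3 + 5·8^2 + 5·8 + 3. Bump = 1937434593. G_7 = 1937434592.
G_7 = 1937434592. HB_9(1937434592) = 5·9^9 + 5·9^5 + 5·9^4 + 5·9^3 + 5·9^2 + 5·9 + 2. Bump = 50000555552. G_8 = 50000555551.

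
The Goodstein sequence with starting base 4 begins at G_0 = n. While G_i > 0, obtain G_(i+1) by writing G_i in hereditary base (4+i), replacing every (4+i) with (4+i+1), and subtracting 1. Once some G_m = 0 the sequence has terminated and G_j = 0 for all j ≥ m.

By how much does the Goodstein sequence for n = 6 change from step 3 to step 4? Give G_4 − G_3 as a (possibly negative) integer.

i=0: 6 = 4 + 2 (b=4); 4→5: 5 + 2 = 7; 7−1 = 6
i=1: 6 = 5 + 1 (b=5); 5→6: 6 + 1 = 7; 7−1 = 6
i=2: 6 = 6 (b=6); 6→7: 7 = 7; 7−1 = 6
i=3: 6 = 6 (b=7); 7→8: 6 = 6; 6−1 = 5

-1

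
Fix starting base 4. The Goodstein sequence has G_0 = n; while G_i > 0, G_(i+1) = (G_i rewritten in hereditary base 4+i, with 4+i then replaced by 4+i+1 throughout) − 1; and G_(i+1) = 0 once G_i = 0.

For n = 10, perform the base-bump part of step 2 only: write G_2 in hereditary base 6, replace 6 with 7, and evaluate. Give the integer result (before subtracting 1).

base 4: 10 = 2·4 + 2; at 5: 2·5 + 2 = 12; next = 11
base 5: 11 = 2·5 + 1; at 6: 2·6 + 1 = 13; next = 12

14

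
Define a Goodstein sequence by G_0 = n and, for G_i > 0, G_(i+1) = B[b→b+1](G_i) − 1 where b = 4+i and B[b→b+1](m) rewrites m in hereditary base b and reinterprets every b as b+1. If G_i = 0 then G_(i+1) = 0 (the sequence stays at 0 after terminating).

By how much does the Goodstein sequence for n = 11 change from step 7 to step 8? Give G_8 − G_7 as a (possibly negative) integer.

0

[0] 11 ≡ 2·4 + 3 (base 4). Lift 5: 13. −1: 12.
[1] 12 ≡ 2·5 + 2 (base 5). Lift 6: 14. −1: 13.
[2] 13 ≡ 2·6 + 1 (base 6). Lift 7: 15. −1: 14.
[3] 14 ≡ 2·7 (base 7). Lift 8: 16. −1: 15.
[4] 15 ≡ 8 + 7 (base 8). Lift 9: 16. −1: 15.
[5] 15 ≡ 9 + 6 (base 9). Lift 10: 16. −1: 15.
[6] 15 ≡ 10 + 5 (base 10). Lift 11: 16. −1: 15.
[7] 15 ≡ 11 + 4 (base 11). Lift 12: 16. −1: 15.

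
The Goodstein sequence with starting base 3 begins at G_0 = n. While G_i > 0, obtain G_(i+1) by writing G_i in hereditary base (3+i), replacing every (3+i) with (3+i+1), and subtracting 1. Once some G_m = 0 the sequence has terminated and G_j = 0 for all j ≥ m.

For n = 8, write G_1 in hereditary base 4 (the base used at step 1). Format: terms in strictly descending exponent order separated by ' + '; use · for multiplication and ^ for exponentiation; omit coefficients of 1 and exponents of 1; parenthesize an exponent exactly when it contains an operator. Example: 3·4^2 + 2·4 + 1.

2·4 + 1

G_0=8  [base 3] 2·3 + 2  →[3↦4]→  2·4 + 2 = 10  −1 ⇒ G_1=9
G_1=9  [base 4] 2·4 + 1  →[4↦5]→  2·5 + 1 = 11  −1 ⇒ G_2=10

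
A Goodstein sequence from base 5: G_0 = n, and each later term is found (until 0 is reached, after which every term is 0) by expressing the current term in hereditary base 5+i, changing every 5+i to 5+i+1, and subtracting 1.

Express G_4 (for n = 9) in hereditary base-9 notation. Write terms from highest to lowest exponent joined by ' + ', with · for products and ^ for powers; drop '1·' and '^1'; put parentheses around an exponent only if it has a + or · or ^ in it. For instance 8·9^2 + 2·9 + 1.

step 0: 9 = 5 + 4; sub 6 for 5: 6 + 4; = 10; G_1 = 10−1 = 9
step 1: 9 = 6 + 3; sub 7 for 6: 7 + 3; = 10; G_2 = 10−1 = 9
step 2: 9 = 7 + 2; sub 8 for 7: 8 + 2; = 10; G_3 = 10−1 = 9
step 3: 9 = 8 + 1; sub 9 for 8: 9 + 1; = 10; G_4 = 10−1 = 9

9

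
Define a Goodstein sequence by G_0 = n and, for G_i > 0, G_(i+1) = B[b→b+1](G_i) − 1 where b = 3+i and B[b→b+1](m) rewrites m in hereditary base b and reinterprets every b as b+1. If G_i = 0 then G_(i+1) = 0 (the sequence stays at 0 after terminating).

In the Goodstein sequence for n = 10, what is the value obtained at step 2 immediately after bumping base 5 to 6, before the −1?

28

i=0: 10 = 3^2 + 1 (b=3); 3→4: 4^2 + 1 = 17; 17−1 = 16
i=1: 16 = 4^2 (b=4); 4→5: 5^2 = 25; 25−1 = 24
i=2: 24 = 4·5 + 4 (b=5); 5→6: 4·6 + 4 = 28; 28−1 = 27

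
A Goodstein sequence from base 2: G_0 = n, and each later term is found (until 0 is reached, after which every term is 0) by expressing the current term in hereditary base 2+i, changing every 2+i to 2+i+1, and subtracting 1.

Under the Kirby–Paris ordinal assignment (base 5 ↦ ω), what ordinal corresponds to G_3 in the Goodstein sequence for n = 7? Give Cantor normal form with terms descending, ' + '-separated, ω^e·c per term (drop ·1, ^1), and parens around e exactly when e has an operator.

G_0=7  [base 2] 2^2 + 2 + 1  →[2↦3]→  3^3 + 3 + 1 = 31  −1 ⇒ G_1=30
G_1=30  [base 3] 3^3 + 3  →[3↦4]→  4^4 + 4 = 260  −1 ⇒ G_2=259
G_2=259  [base 4] 4^4 + 3  →[4↦5]→  5^5 + 3 = 3128  −1 ⇒ G_3=3127
G_3=3127  [base 5] 5^5 + 2  →[5↦6]→  6^6 + 2 = 46658  −1 ⇒ G_4=46657

ω^ω + 2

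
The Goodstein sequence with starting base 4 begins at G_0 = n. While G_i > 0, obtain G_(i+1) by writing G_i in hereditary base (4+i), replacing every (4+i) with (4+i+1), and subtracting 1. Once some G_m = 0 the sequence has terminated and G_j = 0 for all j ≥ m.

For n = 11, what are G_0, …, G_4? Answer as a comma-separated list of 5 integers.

base 4: 11 = 2·4 + 3; at 5: 2·5 + 3 = 13; next = 12
base 5: 12 = 2·5 + 2; at 6: 2·6 + 2 = 14; next = 13
base 6: 13 = 2·6 + 1; at 7: 2·7 + 1 = 15; next = 14
base 7: 14 = 2·7; at 8: 2·8 = 16; next = 15

11, 12, 13, 14, 15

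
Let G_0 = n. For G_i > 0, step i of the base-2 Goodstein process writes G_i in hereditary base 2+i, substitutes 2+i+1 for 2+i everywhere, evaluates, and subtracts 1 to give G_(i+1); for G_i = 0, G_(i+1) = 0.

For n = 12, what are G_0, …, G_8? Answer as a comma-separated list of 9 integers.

12, 107, 1065, 15685, 280019, 5764910, 134217867, 3486784574, 100000000211

i=0: 12 = 2^(2 + 1) + 2^2 (b=2); 2→3: 3^(3 + 1) + 3^3 = 108; 108−1 = 107
i=1: 107 = 3^(3 + 1) + 2·3^2 + 2·3 + 2 (b=3); 3→4: 4^(4 + 1) + 2·4^2 + 2·4 + 2 = 1066; 1066−1 = 1065
i=2: 1065 = 4^(4 + 1) + 2·4^2 + 2·4 + 1 (b=4); 4→5: 5^(5 + 1) + 2·5^2 + 2·5 + 1 = 15686; 15686−1 = 15685
i=3: 15685 = 5^(5 + 1) + 2·5^2 + 2·5 (b=5); 5→6: 6^(6 + 1) + 2·6^2 + 2·6 = 280020; 280020−1 = 280019
i=4: 280019 = 6^(6 + 1) + 2·6^2 + 6 + 5 (b=6); 6→7: 7^(7 + 1) + 2·7^2 + 7 + 5 = 5764911; 5764911−1 = 5764910
i=5: 5764910 = 7^(7 + 1) + 2·7^2 + 7 + 4 (b=7); 7→8: 8^(8 + 1) + 2·8^2 + 8 + 4 = 134217868; 134217868−1 = 134217867
i=6: 134217867 = 8^(8 + 1) + 2·8^2 + 8 + 3 (b=8); 8→9: 9^(9 + 1) + 2·9^2 + 9 + 3 = 3486784575; 3486784575−1 = 3486784574
i=7: 3486784574 = 9^(9 + 1) + 2·9^2 + 9 + 2 (b=9); 9→10: 10^(10 + 1) + 2·10^2 + 10 + 2 = 100000000212; 100000000212−1 = 100000000211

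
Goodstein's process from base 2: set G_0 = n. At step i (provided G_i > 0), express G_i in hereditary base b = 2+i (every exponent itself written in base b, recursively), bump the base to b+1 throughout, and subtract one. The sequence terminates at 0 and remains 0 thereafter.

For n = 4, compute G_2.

41

step 0: 4 = 2^2; sub 3 for 2: 3^3; = 27; G_1 = 27−1 = 26
step 1: 26 = 2·3^2 + 2·3 + 2; sub 4 for 3: 2·4^2 + 2·4 + 2; = 42; G_2 = 42−1 = 41
step 2: 41 = 2·4^2 + 2·4 + 1; sub 5 for 4: 2·5^2 + 2·5 + 1; = 61; G_3 = 61−1 = 60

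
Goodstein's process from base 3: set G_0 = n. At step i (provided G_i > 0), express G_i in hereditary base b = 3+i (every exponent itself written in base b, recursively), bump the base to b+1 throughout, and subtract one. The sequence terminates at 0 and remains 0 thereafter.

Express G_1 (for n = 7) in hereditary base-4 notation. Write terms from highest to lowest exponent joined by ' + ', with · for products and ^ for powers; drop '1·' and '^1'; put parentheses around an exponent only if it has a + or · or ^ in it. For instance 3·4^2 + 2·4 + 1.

2·4

7 —HB3→ 2·3 + 1 —bump→ 2·4 + 1 = 9 —(−1)→ 8
8 —HB4→ 2·4 —bump→ 2·5 = 10 —(−1)→ 9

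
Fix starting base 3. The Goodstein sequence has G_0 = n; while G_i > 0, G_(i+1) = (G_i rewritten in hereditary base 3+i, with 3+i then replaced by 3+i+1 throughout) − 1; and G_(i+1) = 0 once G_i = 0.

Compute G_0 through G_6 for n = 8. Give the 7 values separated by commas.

8, 9, 10, 11, 11, 11, 11

(0) 8|_3 = 2·3 + 2 ↦ 2·4 + 2|_4 = 10 ⇒ 9
(1) 9|_4 = 2·4 + 1 ↦ 2·5 + 1|_5 = 11 ⇒ 10
(2) 10|_5 = 2·5 ↦ 2·6|_6 = 12 ⇒ 11
(3) 11|_6 = 6 + 5 ↦ 7 + 5|_7 = 12 ⇒ 11
(4) 11|_7 = 7 + 4 ↦ 8 + 4|_8 = 12 ⇒ 11
(5) 11|_8 = 8 + 3 ↦ 9 + 3|_9 = 12 ⇒ 11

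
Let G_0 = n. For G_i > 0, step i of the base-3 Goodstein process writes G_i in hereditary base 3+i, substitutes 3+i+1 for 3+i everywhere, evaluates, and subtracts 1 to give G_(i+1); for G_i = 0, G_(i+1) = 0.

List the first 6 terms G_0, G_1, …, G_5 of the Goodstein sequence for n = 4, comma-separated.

G_0 = 4. HB_3(4) = 3 + 1. Bump = 5. G_1 = 4.
G_1 = 4. HB_4(4) = 4. Bump = 5. G_2 = 4.
G_2 = 4. HB_5(4) = 4. Bump = 4. G_3 = 3.
G_3 = 3. HB_6(3) = 3. Bump = 3. G_4 = 2.
G_4 = 2. HB_7(2) = 2. Bump = 2. G_5 = 1.

4, 4, 4, 3, 2, 1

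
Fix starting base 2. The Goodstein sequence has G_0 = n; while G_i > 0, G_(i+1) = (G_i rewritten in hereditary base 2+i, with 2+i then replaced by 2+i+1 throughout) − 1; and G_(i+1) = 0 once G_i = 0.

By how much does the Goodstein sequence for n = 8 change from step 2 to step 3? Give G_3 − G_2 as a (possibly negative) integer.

G_0=8  [base 2] 2^(2 + 1)  →[2↦3]→  3^(3 + 1) = 81  −1 ⇒ G_1=80
G_1=80  [base 3] 2·3^3 + 2·3^2 + 2·3 + 2  →[3↦4]→  2·4^4 + 2·4^2 + 2·4 + 2 = 554  −1 ⇒ G_2=553
G_2=553  [base 4] 2·4^4 + 2·4^2 + 2·4 + 1  →[4↦5]→  2·5^5 + 2·5^2 + 2·5 + 1 = 6311  −1 ⇒ G_3=6310

5757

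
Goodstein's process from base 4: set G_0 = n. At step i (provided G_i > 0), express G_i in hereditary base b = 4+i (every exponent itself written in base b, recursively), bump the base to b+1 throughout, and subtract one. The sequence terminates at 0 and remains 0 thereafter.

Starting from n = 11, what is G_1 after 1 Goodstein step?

12

[0] 11 ≡ 2·4 + 3 (base 4). Lift 5: 13. −1: 12.
[1] 12 ≡ 2·5 + 2 (base 5). Lift 6: 14. −1: 13.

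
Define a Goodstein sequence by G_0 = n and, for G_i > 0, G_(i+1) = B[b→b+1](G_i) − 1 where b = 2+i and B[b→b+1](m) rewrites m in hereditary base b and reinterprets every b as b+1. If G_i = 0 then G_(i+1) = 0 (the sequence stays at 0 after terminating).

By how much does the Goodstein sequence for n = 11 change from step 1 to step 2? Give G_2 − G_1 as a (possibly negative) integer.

11 —HB2→ 2^(2 + 1) + 2 + 1 —bump→ 3^(3 + 1) + 3 + 1 = 85 —(−1)→ 84
84 —HB3→ 3^(3 + 1) + 3 —bump→ 4^(4 + 1) + 4 = 1028 —(−1)→ 1027

943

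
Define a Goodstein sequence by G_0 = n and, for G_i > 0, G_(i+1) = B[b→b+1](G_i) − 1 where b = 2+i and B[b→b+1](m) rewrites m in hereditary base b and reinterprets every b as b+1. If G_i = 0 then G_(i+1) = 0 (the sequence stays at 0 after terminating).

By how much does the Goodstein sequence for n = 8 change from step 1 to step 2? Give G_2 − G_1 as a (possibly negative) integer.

G_0=8  [base 2] 2^(2 + 1)  →[2↦3]→  3^(3 + 1) = 81  −1 ⇒ G_1=80
G_1=80  [base 3] 2·3^3 + 2·3^2 + 2·3 + 2  →[3↦4]→  2·4^4 + 2·4^2 + 2·4 + 2 = 554  −1 ⇒ G_2=553

473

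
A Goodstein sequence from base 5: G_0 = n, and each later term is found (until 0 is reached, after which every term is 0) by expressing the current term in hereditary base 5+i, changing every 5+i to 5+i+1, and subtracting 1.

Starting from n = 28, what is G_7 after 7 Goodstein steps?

101

(0) 28|_5 = 5^2 + 3 ↦ 6^2 + 3|_6 = 39 ⇒ 38
(1) 38|_6 = 6^2 + 2 ↦ 7^2 + 2|_7 = 51 ⇒ 50
(2) 50|_7 = 7^2 + 1 ↦ 8^2 + 1|_8 = 65 ⇒ 64
(3) 64|_8 = 8^2 ↦ 9^2|_9 = 81 ⇒ 80
(4) 80|_9 = 8·9 + 8 ↦ 8·10 + 8|_10 = 88 ⇒ 87
(5) 87|_10 = 8·10 + 7 ↦ 8·11 + 7|_11 = 95 ⇒ 94
(6) 94|_11 = 8·11 + 6 ↦ 8·12 + 6|_12 = 102 ⇒ 101
(7) 101|_12 = 8·12 + 5 ↦ 8·13 + 5|_13 = 109 ⇒ 108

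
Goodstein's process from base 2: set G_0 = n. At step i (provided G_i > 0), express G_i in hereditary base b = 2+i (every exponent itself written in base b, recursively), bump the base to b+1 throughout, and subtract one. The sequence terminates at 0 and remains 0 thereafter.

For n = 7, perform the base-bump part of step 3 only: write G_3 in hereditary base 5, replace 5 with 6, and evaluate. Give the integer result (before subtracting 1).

46658

7 —HB2→ 2^2 + 2 + 1 —bump→ 3^3 + 3 + 1 = 31 —(−1)→ 30
30 —HB3→ 3^3 + 3 —bump→ 4^4 + 4 = 260 —(−1)→ 259
259 —HB4→ 4^4 + 3 —bump→ 5^5 + 3 = 3128 —(−1)→ 3127
3127 —HB5→ 5^5 + 2 —bump→ 6^6 + 2 = 46658 —(−1)→ 46657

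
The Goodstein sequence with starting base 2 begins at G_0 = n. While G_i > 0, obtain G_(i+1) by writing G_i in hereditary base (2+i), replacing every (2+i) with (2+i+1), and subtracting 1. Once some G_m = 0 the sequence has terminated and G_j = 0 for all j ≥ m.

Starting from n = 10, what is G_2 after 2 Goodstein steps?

step 0: 10 = 2^(2 + 1) + 2; sub 3 for 2: 3^(3 + 1) + 3; = 84; G_1 = 84−1 = 83
step 1: 83 = 3^(3 + 1) + 2; sub 4 for 3: 4^(4 + 1) + 2; = 1026; G_2 = 1026−1 = 1025
step 2: 1025 = 4^(4 + 1) + 1; sub 5 for 4: 5^(5 + 1) + 1; = 15626; G_3 = 15626−1 = 15625

1025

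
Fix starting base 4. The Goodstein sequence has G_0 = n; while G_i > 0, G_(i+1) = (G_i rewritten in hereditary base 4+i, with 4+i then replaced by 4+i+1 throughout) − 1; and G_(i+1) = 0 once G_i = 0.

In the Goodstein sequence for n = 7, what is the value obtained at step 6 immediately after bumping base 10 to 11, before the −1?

5

G_0 = 7. HB_4(7) = 4 + 3. Bump = 8. G_1 = 7.
G_1 = 7. HB_5(7) = 5 + 2. Bump = 8. G_2 = 7.
G_2 = 7. HB_6(7) = 6 + 1. Bump = 8. G_3 = 7.
G_3 = 7. HB_7(7) = 7. Bump = 8. G_4 = 7.
G_4 = 7. HB_8(7) = 7. Bump = 7. G_5 = 6.
G_5 = 6. HB_9(6) = 6. Bump = 6. G_6 = 5.
G_6 = 5. HB_10(5) = 5. Bump = 5. G_7 = 4.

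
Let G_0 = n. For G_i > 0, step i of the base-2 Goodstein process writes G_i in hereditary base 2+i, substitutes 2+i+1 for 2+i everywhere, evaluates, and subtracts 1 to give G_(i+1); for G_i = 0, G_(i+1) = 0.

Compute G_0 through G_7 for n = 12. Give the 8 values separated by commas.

(0) 12|_2 = 2^(2 + 1) + 2^2 ↦ 3^(3 + 1) + 3^3|_3 = 108 ⇒ 107
(1) 107|_3 = 3^(3 + 1) + 2·3^2 + 2·3 + 2 ↦ 4^(4 + 1) + 2·4^2 + 2·4 + 2|_4 = 1066 ⇒ 1065
(2) 1065|_4 = 4^(4 + 1) + 2·4^2 + 2·4 + 1 ↦ 5^(5 + 1) + 2·5^2 + 2·5 + 1|_5 = 15686 ⇒ 15685
(3) 15685|_5 = 5^(5 + 1) + 2·5^2 + 2·5 ↦ 6^(6 + 1) + 2·6^2 + 2·6|_6 = 280020 ⇒ 280019
(4) 280019|_6 = 6^(6 + 1) + 2·6^2 + 6 + 5 ↦ 7^(7 + 1) + 2·7^2 + 7 + 5|_7 = 5764911 ⇒ 5764910
(5) 5764910|_7 = 7^(7 + 1) + 2·7^2 + 7 + 4 ↦ 8^(8 + 1) + 2·8^2 + 8 + 4|_8 = 134217868 ⇒ 134217867
(6) 134217867|_8 = 8^(8 + 1) + 2·8^2 + 8 + 3 ↦ 9^(9 + 1) + 2·9^2 + 9 + 3|_9 = 3486784575 ⇒ 3486784574

12, 107, 1065, 15685, 280019, 5764910, 134217867, 3486784574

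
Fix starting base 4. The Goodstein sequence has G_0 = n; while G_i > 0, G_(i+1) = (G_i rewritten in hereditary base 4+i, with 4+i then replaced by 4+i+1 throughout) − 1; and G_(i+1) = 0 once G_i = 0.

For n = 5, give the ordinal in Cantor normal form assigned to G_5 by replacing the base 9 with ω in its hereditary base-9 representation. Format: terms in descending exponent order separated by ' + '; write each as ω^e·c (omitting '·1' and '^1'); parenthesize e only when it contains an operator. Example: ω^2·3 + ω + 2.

2

base 4: 5 = 4 + 1; at 5: 5 + 1 = 6; next = 5
base 5: 5 = 5; at 6: 6 = 6; next = 5
base 6: 5 = 5; at 7: 5 = 5; next = 4
base 7: 4 = 4; at 8: 4 = 4; next = 3
base 8: 3 = 3; at 9: 3 = 3; next = 2
base 9: 2 = 2; at 10: 2 = 2; next = 1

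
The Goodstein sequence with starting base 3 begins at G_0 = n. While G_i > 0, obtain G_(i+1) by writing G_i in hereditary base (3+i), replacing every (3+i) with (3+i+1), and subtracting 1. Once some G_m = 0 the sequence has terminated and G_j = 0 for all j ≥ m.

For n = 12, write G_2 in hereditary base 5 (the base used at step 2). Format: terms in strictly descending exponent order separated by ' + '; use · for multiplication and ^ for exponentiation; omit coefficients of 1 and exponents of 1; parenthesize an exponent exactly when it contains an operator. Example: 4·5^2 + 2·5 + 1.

G_0 = 12. HB_3(12) = 3^2 + 3. Bump = 20. G_1 = 19.
G_1 = 19. HB_4(19) = 4^2 + 3. Bump = 28. G_2 = 27.

5^2 + 2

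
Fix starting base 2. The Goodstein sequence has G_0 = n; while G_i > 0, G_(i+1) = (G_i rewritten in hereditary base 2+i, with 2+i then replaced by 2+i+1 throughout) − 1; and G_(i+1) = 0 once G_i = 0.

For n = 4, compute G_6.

139

i=0: 4 = 2^2 (b=2); 2→3: 3^3 = 27; 27−1 = 26
i=1: 26 = 2·3^2 + 2·3 + 2 (b=3); 3→4: 2·4^2 + 2·4 + 2 = 42; 42−1 = 41
i=2: 41 = 2·4^2 + 2·4 + 1 (b=4); 4→5: 2·5^2 + 2·5 + 1 = 61; 61−1 = 60
i=3: 60 = 2·5^2 + 2·5 (b=5); 5→6: 2·6^2 + 2·6 = 84; 84−1 = 83
i=4: 83 = 2·6^2 + 6 + 5 (b=6); 6→7: 2·7^2 + 7 + 5 = 110; 110−1 = 109
i=5: 109 = 2·7^2 + 7 + 4 (b=7); 7→8: 2·8^2 + 8 + 4 = 140; 140−1 = 139
i=6: 139 = 2·8^2 + 8 + 3 (b=8); 8→9: 2·9^2 + 9 + 3 = 174; 174−1 = 173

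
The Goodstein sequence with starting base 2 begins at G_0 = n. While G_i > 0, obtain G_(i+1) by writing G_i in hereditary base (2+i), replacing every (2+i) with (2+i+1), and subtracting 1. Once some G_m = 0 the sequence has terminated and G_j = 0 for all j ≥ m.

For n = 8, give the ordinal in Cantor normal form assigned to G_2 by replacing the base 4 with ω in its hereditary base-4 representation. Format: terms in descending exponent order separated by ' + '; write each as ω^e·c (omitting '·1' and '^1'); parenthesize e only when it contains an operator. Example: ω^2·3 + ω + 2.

G_0=8  [base 2] 2^(2 + 1)  →[2↦3]→  3^(3 + 1) = 81  −1 ⇒ G_1=80
G_1=80  [base 3] 2·3^3 + 2·3^2 + 2·3 + 2  →[3↦4]→  2·4^4 + 2·4^2 + 2·4 + 2 = 554  −1 ⇒ G_2=553
G_2=553  [base 4] 2·4^4 + 2·4^2 + 2·4 + 1  →[4↦5]→  2·5^5 + 2·5^2 + 2·5 + 1 = 6311  −1 ⇒ G_3=6310

ω^ω·2 + ω^2·2 + ω·2 + 1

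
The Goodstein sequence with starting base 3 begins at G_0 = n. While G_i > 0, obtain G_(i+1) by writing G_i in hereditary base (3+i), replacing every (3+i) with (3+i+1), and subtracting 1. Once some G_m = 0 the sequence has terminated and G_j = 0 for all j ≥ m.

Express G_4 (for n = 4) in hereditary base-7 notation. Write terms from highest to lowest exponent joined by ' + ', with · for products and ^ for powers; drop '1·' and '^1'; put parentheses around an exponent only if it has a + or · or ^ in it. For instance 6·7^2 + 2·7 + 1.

2

step 0: 4 = 3 + 1; sub 4 for 3: 4 + 1; = 5; G_1 = 5−1 = 4
step 1: 4 = 4; sub 5 for 4: 5; = 5; G_2 = 5−1 = 4
step 2: 4 = 4; sub 6 for 5: 4; = 4; G_3 = 4−1 = 3
step 3: 3 = 3; sub 7 for 6: 3; = 3; G_4 = 3−1 = 2
step 4: 2 = 2; sub 8 for 7: 2; = 2; G_5 = 2−1 = 1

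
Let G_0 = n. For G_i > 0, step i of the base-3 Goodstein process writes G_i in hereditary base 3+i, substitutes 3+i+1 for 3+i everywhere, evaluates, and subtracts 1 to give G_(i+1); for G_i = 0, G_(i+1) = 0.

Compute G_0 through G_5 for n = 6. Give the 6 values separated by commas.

i=0: 6 = 2·3 (b=3); 3→4: 2·4 = 8; 8−1 = 7
i=1: 7 = 4 + 3 (b=4); 4→5: 5 + 3 = 8; 8−1 = 7
i=2: 7 = 5 + 2 (b=5); 5→6: 6 + 2 = 8; 8−1 = 7
i=3: 7 = 6 + 1 (b=6); 6→7: 7 + 1 = 8; 8−1 = 7
i=4: 7 = 7 (b=7); 7→8: 8 = 8; 8−1 = 7

6, 7, 7, 7, 7, 7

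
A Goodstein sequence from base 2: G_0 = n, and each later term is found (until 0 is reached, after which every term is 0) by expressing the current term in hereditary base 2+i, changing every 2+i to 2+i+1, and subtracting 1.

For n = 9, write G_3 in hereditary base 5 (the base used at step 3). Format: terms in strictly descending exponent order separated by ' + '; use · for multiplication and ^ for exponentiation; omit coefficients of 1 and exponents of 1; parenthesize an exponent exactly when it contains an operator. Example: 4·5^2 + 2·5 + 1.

[0] 9 ≡ 2^(2 + 1) + 1 (base 2). Lift 3: 82. −1: 81.
[1] 81 ≡ 3^(3 + 1) (base 3). Lift 4: 1024. −1: 1023.
[2] 1023 ≡ 3·4^4 + 3·4^3 + 3·4^2 + 3·4 + 3 (base 4). Lift 5: 9843. −1: 9842.
[3] 9842 ≡ 3·5^5 + 3·5^3 + 3·5^2 + 3·5 + 2 (base 5). Lift 6: 140744. −1: 140743.

3·5^5 + 3·5^3 + 3·5^2 + 3·5 + 2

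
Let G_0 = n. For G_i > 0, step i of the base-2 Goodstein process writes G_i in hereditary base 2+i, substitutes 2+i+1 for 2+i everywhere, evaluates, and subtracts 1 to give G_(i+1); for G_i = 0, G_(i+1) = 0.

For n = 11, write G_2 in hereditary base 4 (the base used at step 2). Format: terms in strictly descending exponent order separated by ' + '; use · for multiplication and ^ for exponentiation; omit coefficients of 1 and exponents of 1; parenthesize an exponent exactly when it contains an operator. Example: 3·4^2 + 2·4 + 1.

4^(4 + 1) + 3

base 2: 11 = 2^(2 + 1) + 2 + 1; at 3: 3^(3 + 1) + 3 + 1 = 85; next = 84
base 3: 84 = 3^(3 + 1) + 3; at 4: 4^(4 + 1) + 4 = 1028; next = 1027
base 4: 1027 = 4^(4 + 1) + 3; at 5: 5^(5 + 1) + 3 = 15628; next = 15627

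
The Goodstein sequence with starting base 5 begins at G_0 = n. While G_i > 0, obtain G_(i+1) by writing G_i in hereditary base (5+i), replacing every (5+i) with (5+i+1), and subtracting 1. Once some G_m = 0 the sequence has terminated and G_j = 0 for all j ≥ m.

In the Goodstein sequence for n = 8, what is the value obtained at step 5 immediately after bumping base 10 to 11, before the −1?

G_0=8  [base 5] 5 + 3  →[5↦6]→  6 + 3 = 9  −1 ⇒ G_1=8
G_1=8  [base 6] 6 + 2  →[6↦7]→  7 + 2 = 9  −1 ⇒ G_2=8
G_2=8  [base 7] 7 + 1  →[7↦8]→  8 + 1 = 9  −1 ⇒ G_3=8
G_3=8  [base 8] 8  →[8↦9]→  9 = 9  −1 ⇒ G_4=8
G_4=8  [base 9] 8  →[9↦10]→  8 = 8  −1 ⇒ G_5=7
G_5=7  [base 10] 7  →[10↦11]→  7 = 7  −1 ⇒ G_6=6

7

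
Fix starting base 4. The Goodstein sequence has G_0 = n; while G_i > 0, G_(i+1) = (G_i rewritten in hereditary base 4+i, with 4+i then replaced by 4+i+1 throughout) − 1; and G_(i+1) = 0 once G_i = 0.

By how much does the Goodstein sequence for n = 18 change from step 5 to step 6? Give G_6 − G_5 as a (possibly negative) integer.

18 —HB4→ 4^2 + 2 —bump→ 5^2 + 2 = 27 —(−1)→ 26
26 —HB5→ 5^2 + 1 —bump→ 6^2 + 1 = 37 —(−1)→ 36
36 —HB6→ 6^2 —bump→ 7^2 = 49 —(−1)→ 48
48 —HB7→ 6·7 + 6 —bump→ 6·8 + 6 = 54 —(−1)→ 53
53 —HB8→ 6·8 + 5 —bump→ 6·9 + 5 = 59 —(−1)→ 58
58 —HB9→ 6·9 + 4 —bump→ 6·10 + 4 = 64 —(−1)→ 63

5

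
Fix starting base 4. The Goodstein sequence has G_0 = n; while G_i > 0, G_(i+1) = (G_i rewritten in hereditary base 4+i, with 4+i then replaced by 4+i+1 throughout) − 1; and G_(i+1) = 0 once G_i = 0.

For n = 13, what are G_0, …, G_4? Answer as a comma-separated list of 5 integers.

13, 15, 17, 18, 19

(0) 13|_4 = 3·4 + 1 ↦ 3·5 + 1|_5 = 16 ⇒ 15
(1) 15|_5 = 3·5 ↦ 3·6|_6 = 18 ⇒ 17
(2) 17|_6 = 2·6 + 5 ↦ 2·7 + 5|_7 = 19 ⇒ 18
(3) 18|_7 = 2·7 + 4 ↦ 2·8 + 4|_8 = 20 ⇒ 19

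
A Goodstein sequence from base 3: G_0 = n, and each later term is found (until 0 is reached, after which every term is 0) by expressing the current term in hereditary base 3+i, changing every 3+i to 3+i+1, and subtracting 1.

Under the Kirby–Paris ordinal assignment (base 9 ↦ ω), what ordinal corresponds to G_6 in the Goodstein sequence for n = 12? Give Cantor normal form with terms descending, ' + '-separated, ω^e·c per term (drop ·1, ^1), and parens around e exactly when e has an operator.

[0] 12 ≡ 3^2 + 3 (base 3). Lift 4: 20. −1: 19.
[1] 19 ≡ 4^2 + 3 (base 4). Lift 5: 28. −1: 27.
[2] 27 ≡ 5^2 + 2 (base 5). Lift 6: 38. −1: 37.
[3] 37 ≡ 6^2 + 1 (base 6). Lift 7: 50. −1: 49.
[4] 49 ≡ 7^2 (base 7). Lift 8: 64. −1: 63.
[5] 63 ≡ 7·8 + 7 (base 8). Lift 9: 70. −1: 69.
[6] 69 ≡ 7·9 + 6 (base 9). Lift 10: 76. −1: 75.

ω·7 + 6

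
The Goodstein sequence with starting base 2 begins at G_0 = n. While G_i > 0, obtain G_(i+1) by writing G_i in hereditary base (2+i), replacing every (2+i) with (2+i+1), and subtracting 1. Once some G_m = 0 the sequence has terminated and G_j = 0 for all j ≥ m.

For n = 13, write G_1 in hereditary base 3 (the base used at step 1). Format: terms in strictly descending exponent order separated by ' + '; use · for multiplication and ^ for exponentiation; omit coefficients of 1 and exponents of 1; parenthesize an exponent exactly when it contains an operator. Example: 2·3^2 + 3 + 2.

[0] 13 ≡ 2^(2 + 1) + 2^2 + 1 (base 2). Lift 3: 109. −1: 108.
[1] 108 ≡ 3^(3 + 1) + 3^3 (base 3). Lift 4: 1280. −1: 1279.

3^(3 + 1) + 3^3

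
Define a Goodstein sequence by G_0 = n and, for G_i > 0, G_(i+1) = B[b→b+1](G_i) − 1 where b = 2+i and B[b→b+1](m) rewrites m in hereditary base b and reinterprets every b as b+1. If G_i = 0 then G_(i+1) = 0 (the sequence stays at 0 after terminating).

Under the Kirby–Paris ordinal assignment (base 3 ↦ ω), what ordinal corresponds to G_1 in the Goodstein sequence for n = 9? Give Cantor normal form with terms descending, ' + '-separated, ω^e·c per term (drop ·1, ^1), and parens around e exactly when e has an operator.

9 —HB2→ 2^(2 + 1) + 1 —bump→ 3^(3 + 1) + 1 = 82 —(−1)→ 81
81 —HB3→ 3^(3 + 1) —bump→ 4^(4 + 1) = 1024 —(−1)→ 1023

ω^(ω + 1)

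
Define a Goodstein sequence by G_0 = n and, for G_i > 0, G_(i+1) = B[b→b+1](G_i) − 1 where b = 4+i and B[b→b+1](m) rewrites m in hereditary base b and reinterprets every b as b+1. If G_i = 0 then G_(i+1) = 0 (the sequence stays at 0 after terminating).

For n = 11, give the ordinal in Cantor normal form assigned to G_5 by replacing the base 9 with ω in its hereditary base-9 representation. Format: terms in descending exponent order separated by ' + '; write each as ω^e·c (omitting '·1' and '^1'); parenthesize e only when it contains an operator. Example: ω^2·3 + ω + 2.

ω + 6

[0] 11 ≡ 2·4 + 3 (base 4). Lift 5: 13. −1: 12.
[1] 12 ≡ 2·5 + 2 (base 5). Lift 6: 14. −1: 13.
[2] 13 ≡ 2·6 + 1 (base 6). Lift 7: 15. −1: 14.
[3] 14 ≡ 2·7 (base 7). Lift 8: 16. −1: 15.
[4] 15 ≡ 8 + 7 (base 8). Lift 9: 16. −1: 15.
[5] 15 ≡ 9 + 6 (base 9). Lift 10: 16. −1: 15.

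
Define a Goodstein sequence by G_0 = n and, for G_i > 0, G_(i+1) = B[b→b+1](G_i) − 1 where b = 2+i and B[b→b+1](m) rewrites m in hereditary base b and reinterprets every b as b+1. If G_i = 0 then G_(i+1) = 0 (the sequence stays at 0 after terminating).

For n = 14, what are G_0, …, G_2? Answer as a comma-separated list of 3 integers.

14, 110, 1281

G_0 = 14. HB_2(14) = 2^(2 + 1) + 2^2 + 2. Bump = 111. G_1 = 110.
G_1 = 110. HB_3(110) = 3^(3 + 1) + 3^3 + 2. Bump = 1282. G_2 = 1281.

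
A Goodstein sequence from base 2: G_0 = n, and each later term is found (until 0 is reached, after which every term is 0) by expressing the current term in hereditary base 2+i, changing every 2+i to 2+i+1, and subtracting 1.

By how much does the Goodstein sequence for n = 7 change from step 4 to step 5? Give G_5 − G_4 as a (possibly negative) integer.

776886

7 —HB2→ 2^2 + 2 + 1 —bump→ 3^3 + 3 + 1 = 31 —(−1)→ 30
30 —HB3→ 3^3 + 3 —bump→ 4^4 + 4 = 260 —(−1)→ 259
259 —HB4→ 4^4 + 3 —bump→ 5^5 + 3 = 3128 —(−1)→ 3127
3127 —HB5→ 5^5 + 2 —bump→ 6^6 + 2 = 46658 —(−1)→ 46657
46657 —HB6→ 6^6 + 1 —bump→ 7^7 + 1 = 823544 —(−1)→ 823543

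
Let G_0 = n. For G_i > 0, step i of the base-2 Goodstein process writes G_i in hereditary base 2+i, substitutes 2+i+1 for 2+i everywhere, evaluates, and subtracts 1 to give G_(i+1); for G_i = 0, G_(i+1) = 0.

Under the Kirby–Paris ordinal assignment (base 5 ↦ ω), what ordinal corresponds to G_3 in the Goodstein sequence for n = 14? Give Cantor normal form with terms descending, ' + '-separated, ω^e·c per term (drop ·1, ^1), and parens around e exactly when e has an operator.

ω^(ω + 1) + ω^ω

[0] 14 ≡ 2^(2 + 1) + 2^2 + 2 (base 2). Lift 3: 111. −1: 110.
[1] 110 ≡ 3^(3 + 1) + 3^3 + 2 (base 3). Lift 4: 1282. −1: 1281.
[2] 1281 ≡ 4^(4 + 1) + 4^4 + 1 (base 4). Lift 5: 18751. −1: 18750.
[3] 18750 ≡ 5^(5 + 1) + 5^5 (base 5). Lift 6: 326592. −1: 326591.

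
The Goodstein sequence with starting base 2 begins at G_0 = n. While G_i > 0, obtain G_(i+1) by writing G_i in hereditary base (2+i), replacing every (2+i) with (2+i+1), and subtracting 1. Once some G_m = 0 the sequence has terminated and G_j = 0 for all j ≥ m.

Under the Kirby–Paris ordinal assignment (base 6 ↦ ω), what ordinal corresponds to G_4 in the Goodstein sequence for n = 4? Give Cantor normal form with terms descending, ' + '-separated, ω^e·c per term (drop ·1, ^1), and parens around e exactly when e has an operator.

G_0=4  [base 2] 2^2  →[2↦3]→  3^3 = 27  −1 ⇒ G_1=26
G_1=26  [base 3] 2·3^2 + 2·3 + 2  →[3↦4]→  2·4^2 + 2·4 + 2 = 42  −1 ⇒ G_2=41
G_2=41  [base 4] 2·4^2 + 2·4 + 1  →[4↦5]→  2·5^2 + 2·5 + 1 = 61  −1 ⇒ G_3=60
G_3=60  [base 5] 2·5^2 + 2·5  →[5↦6]→  2·6^2 + 2·6 = 84  −1 ⇒ G_4=83
G_4=83  [base 6] 2·6^2 + 6 + 5  →[6↦7]→  2·7^2 + 7 + 5 = 110  −1 ⇒ G_5=109

ω^2·2 + ω + 5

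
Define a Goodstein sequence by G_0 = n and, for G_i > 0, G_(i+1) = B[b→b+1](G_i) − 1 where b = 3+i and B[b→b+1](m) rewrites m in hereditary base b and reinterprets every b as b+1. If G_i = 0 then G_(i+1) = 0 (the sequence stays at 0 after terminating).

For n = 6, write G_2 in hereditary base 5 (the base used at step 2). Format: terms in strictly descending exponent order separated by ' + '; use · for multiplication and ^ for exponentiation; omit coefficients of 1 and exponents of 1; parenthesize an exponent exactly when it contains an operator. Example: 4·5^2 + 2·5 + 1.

step 0: 6 = 2·3; sub 4 for 3: 2·4; = 8; G_1 = 8−1 = 7
step 1: 7 = 4 + 3; sub 5 for 4: 5 + 3; = 8; G_2 = 8−1 = 7
step 2: 7 = 5 + 2; sub 6 for 5: 6 + 2; = 8; G_3 = 8−1 = 7

5 + 2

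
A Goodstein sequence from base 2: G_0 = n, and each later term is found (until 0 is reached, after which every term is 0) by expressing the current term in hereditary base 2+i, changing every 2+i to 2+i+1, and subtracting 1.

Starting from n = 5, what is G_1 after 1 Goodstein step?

27

5 —HB2→ 2^2 + 1 —bump→ 3^3 + 1 = 28 —(−1)→ 27
27 —HB3→ 3^3 —bump→ 4^4 = 256 —(−1)→ 255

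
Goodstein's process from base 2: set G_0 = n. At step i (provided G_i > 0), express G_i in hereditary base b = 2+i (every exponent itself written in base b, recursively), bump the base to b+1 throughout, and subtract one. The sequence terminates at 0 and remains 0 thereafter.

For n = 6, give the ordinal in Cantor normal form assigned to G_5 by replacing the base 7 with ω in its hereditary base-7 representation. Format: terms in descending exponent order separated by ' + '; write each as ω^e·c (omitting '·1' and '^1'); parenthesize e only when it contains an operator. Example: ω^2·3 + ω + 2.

ω^5·5 + ω^4·5 + ω^3·5 + ω^2·5 + ω·5 + 4

step 0: 6 = 2^2 + 2; sub 3 for 2: 3^3 + 3; = 30; G_1 = 30−1 = 29
step 1: 29 = 3^3 + 2; sub 4 for 3: 4^4 + 2; = 258; G_2 = 258−1 = 257
step 2: 257 = 4^4 + 1; sub 5 for 4: 5^5 + 1; = 3126; G_3 = 3126−1 = 3125
step 3: 3125 = 5^5; sub 6 for 5: 6^6; = 46656; G_4 = 46656−1 = 46655
step 4: 46655 = 5·6^5 + 5·6^4 + 5·6^3 + 5·6^2 + 5·6 + 5; sub 7 for 6: 5·7^5 + 5·7^4 + 5·7^3 + 5·7^2 + 5·7 + 5; = 98040; G_5 = 98040−1 = 98039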